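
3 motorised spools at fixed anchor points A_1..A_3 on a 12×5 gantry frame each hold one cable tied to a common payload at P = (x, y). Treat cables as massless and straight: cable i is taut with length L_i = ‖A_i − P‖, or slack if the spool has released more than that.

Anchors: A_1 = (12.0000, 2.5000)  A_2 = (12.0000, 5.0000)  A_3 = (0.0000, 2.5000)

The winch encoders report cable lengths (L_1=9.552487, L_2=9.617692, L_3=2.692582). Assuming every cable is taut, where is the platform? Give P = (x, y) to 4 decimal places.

circle eqns → linear via eq_j − eq_1; set q_j = A_j·A_j − L_j²
q_1 = 144.0000+6.2500−91.2500 = 59.0000
0.0000·x − 5.0000·y = q_1−q_2 = -17.5000
24.0000·x + 0.0000·y = q_1−q_3 = 60.0000
solve first two rows → x=2.5000, y=3.5000

(2.5000, 3.5000)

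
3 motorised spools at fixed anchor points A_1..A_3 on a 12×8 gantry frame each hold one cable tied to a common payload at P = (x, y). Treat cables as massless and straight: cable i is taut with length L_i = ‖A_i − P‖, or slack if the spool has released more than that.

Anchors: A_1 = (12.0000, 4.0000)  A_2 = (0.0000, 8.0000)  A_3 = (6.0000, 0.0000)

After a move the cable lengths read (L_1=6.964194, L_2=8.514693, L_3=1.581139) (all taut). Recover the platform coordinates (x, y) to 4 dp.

each cable: (A_i−P)·(A_i−P) = L_i²; let k_i = ‖A_i‖²−L_i²
k_1 = 144.0000+16.0000−48.5000 = 111.5000
row 1: 24.0000x − 8.0000y = 120.0000  (k_2=-8.5000)
row 2: 12.0000x + 8.0000y = 78.0000  (k_3=33.5000)
Cramer on rows 1–2 → x = 5.5000, y = 1.5000

(5.5000, 1.5000)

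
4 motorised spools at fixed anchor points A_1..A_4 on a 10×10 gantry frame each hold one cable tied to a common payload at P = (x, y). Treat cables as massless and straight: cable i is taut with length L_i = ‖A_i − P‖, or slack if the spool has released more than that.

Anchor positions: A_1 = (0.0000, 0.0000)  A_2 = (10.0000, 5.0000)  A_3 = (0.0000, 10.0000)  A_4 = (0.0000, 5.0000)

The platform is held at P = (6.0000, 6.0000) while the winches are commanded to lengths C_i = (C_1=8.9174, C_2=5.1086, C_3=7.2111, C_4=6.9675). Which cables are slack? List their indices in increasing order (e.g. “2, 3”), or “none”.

i=1: geometric 8.4853 vs commanded 8.9174 ⇒ slack
i=2: geometric 4.1231 vs commanded 5.1086 ⇒ slack
i=3: geometric 7.2111 vs commanded 7.2111 ⇒ taut
i=4: geometric 6.0828 vs commanded 6.9675 ⇒ slack

1, 2, 4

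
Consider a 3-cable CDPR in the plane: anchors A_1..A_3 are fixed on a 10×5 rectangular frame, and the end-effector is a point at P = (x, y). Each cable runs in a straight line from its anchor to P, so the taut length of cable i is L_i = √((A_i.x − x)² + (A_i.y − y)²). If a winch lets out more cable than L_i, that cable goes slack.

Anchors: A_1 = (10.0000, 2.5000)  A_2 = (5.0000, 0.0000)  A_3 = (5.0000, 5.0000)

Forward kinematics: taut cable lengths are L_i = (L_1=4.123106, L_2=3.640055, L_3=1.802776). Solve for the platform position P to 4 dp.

(6.0000, 3.5000)

each cable: (A_i−P)·(A_i−P) = L_i²; let c_i = ‖A_i‖²−L_i²
c_1 = 100.0000+6.2500−17.0000 = 89.2500
row 1: 10.0000x + 5.0000y = 77.5000  (c_2=11.7500)
row 2: 10.0000x − 5.0000y = 42.5000  (c_3=46.7500)
Cramer on rows 1–2 → x = 6.0000, y = 3.5000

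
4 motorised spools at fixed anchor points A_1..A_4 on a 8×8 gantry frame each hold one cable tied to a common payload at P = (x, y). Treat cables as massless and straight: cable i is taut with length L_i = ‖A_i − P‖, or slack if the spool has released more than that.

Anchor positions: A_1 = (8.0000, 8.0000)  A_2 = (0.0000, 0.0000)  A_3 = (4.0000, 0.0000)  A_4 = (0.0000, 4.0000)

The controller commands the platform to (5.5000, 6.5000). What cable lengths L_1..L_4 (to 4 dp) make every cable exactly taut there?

(2.9155, 8.5147, 6.6708, 6.0415)

L_1: Δ = A_1−P = (2.5000, 1.5000) → ‖Δ‖ = √8.5000 = 2.9155
L_2: Δ = A_2−P = (-5.5000, -6.5000) → ‖Δ‖ = √72.5000 = 8.5147
L_3: Δ = A_3−P = (-1.5000, -6.5000) → ‖Δ‖ = √44.5000 = 6.6708
L_4: Δ = A_4−P = (-5.5000, -2.5000) → ‖Δ‖ = √36.5000 = 6.0415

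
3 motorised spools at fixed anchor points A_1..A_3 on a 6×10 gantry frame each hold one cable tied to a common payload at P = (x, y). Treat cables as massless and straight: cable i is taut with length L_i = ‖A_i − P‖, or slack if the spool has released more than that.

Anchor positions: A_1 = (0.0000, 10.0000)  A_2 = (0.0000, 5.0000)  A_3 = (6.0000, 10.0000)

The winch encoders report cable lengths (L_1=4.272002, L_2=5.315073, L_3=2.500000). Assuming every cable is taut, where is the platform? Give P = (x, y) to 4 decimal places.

(4.0000, 8.5000)

each cable: (A_i−P)·(A_i−P) = L_i²; let c_i = ‖A_i‖²−L_i²
c_1 = 0.0000+100.0000−18.2500 = 81.7500
row 1: 0.0000x + 10.0000y = 85.0000  (c_2=-3.2500)
row 2: -12.0000x + 0.0000y = -48.0000  (c_3=129.7500)
Cramer on rows 1–2 → x = 4.0000, y = 8.5000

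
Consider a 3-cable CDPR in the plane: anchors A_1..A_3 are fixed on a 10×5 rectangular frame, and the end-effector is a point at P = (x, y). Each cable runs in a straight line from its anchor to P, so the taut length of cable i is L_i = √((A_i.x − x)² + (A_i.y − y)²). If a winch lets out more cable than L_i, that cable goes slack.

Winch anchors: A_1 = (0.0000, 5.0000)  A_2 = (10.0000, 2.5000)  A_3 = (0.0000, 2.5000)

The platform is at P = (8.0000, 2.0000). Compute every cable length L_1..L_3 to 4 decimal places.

L_1: Δ = A_1−P = (-8.0000, 3.0000) → ‖Δ‖ = √73.0000 = 8.5440
L_2: Δ = A_2−P = (2.0000, 0.5000) → ‖Δ‖ = √4.2500 = 2.0616
L_3: Δ = A_3−P = (-8.0000, 0.5000) → ‖Δ‖ = √64.2500 = 8.0156

(8.5440, 2.0616, 8.0156)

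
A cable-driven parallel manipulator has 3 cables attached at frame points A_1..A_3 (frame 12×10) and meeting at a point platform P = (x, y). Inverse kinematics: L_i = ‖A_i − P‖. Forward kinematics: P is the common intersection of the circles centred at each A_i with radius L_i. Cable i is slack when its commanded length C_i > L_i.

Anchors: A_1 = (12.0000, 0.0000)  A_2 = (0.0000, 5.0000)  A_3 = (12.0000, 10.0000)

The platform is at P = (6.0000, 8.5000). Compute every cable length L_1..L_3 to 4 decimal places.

L_1 = √((12.0000−6.0000)² + (0.0000−8.5000)²) = 10.4043
L_2 = √((0.0000−6.0000)² + (5.0000−8.5000)²) = 6.9462
L_3 = √((12.0000−6.0000)² + (10.0000−8.5000)²) = 6.1847

(10.4043, 6.9462, 6.1847)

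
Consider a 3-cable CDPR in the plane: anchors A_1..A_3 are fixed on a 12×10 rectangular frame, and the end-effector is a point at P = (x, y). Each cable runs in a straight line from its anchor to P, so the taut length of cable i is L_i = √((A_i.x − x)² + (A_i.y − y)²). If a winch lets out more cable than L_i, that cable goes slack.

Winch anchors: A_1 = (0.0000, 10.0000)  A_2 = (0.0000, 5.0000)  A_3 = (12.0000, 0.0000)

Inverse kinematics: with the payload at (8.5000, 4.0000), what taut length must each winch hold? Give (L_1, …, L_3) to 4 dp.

L_1 = √((0.0000−8.5000)² + (10.0000−4.0000)²) = 10.4043
L_2 = √((0.0000−8.5000)² + (5.0000−4.0000)²) = 8.5586
L_3 = √((12.0000−8.5000)² + (0.0000−4.0000)²) = 5.3151

(10.4043, 8.5586, 5.3151)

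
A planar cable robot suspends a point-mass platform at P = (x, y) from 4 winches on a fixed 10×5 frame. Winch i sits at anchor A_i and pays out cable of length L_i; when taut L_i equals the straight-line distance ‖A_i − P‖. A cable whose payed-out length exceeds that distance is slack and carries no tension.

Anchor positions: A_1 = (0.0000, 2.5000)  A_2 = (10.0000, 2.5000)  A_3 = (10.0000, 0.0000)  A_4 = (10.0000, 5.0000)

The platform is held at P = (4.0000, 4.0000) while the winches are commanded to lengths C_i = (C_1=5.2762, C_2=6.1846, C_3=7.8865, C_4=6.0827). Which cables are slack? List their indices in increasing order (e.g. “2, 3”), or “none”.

1, 3

i=1: geometric 4.2720 vs commanded 5.2762 ⇒ slack
i=2: geometric 6.1847 vs commanded 6.1846 ⇒ taut
i=3: geometric 7.2111 vs commanded 7.8865 ⇒ slack
i=4: geometric 6.0828 vs commanded 6.0827 ⇒ taut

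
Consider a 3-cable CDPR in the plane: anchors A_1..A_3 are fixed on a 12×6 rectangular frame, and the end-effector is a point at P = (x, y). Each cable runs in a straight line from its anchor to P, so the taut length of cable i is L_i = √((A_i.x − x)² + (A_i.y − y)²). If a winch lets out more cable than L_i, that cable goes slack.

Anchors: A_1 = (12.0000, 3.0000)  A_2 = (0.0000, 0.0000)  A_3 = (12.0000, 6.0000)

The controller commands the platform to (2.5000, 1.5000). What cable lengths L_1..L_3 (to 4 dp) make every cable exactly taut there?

cable 1: Δx=9.5000, Δy=1.5000; L_1 = √(Δx²+Δy²) = 9.6177
cable 2: Δx=-2.5000, Δy=-1.5000; L_2 = √(Δx²+Δy²) = 2.9155
cable 3: Δx=9.5000, Δy=4.5000; L_3 = √(Δx²+Δy²) = 10.5119

(9.6177, 2.9155, 10.5119)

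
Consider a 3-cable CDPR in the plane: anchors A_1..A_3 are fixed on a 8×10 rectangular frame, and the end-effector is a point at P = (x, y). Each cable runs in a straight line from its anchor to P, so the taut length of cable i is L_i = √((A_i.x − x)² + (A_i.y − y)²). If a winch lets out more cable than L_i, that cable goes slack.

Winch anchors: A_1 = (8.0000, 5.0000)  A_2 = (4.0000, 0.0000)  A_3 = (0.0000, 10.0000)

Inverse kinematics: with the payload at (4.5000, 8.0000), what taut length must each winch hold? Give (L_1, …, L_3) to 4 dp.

L_1 = √((8.0000−4.5000)² + (5.0000−8.0000)²) = 4.6098
L_2 = √((4.0000−4.5000)² + (0.0000−8.0000)²) = 8.0156
L_3 = √((0.0000−4.5000)² + (10.0000−8.0000)²) = 4.9244

(4.6098, 8.0156, 4.9244)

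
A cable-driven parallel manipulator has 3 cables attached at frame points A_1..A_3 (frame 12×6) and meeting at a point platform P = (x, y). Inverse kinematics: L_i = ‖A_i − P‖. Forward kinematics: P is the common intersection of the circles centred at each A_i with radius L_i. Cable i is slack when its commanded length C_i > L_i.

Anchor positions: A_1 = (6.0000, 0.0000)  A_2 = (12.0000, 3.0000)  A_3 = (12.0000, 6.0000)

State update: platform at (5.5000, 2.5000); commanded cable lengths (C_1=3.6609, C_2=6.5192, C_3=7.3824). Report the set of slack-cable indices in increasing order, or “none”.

cable 1: L_1 = ‖A_1−P‖ = 2.5495;  C_1 = 3.6609 → slack
cable 2: L_2 = ‖A_2−P‖ = 6.5192;  C_2 = 6.5192 → taut
cable 3: L_3 = ‖A_3−P‖ = 7.3824;  C_3 = 7.3824 → taut

1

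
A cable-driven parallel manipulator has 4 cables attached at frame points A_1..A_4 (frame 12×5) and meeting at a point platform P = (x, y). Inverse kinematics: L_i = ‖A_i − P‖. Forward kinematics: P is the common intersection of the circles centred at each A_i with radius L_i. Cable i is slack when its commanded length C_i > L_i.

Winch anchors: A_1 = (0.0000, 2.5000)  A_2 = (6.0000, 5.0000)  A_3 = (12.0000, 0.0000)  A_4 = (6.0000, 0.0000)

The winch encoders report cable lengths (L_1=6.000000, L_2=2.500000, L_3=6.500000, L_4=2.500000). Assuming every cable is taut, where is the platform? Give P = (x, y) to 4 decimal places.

(6.0000, 2.5000)

each cable: (A_i−P)·(A_i−P) = L_i²; let k_i = ‖A_i‖²−L_i²
k_1 = 0.0000+6.2500−36.0000 = -29.7500
row 1: -12.0000x − 5.0000y = -84.5000  (k_2=54.7500)
row 2: -24.0000x + 5.0000y = -131.5000  (k_3=101.7500)
row 3: -12.0000x + 5.0000y = -59.5000  (k_4=29.7500)
Cramer on rows 1–2 → x = 6.0000, y = 2.5000
check cable 4: ‖A_4−P‖² = 6.2500 ≈ L_4² = 6.2500 ✓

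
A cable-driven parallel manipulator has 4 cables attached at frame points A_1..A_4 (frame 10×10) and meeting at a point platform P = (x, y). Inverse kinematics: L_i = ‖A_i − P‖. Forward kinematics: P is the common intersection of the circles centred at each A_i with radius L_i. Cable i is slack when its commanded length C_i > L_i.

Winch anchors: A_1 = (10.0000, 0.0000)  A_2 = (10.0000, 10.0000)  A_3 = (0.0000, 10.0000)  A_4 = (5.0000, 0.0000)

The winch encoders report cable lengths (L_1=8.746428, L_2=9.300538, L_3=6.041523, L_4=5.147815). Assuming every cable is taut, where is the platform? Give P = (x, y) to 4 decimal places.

(2.5000, 4.5000)

expand ‖A_i−P‖²=L_i² and subtract eq 1 (c_i ≔ ‖A_i‖²−L_i²)
c_1 = 100.0000+0.0000−76.5000 = 23.5000
eq1−eq2 → [0.0000  -20.0000]·P = -90.0000
eq1−eq3 → [20.0000  -20.0000]·P = -40.0000
eq1−eq4 → [10.0000  0.0000]·P = 25.0000
2×2 solve → P = (2.5000, 4.5000)
check cable 4: ‖A_4−P‖² = 26.5000 ≈ L_4² = 26.5000 ✓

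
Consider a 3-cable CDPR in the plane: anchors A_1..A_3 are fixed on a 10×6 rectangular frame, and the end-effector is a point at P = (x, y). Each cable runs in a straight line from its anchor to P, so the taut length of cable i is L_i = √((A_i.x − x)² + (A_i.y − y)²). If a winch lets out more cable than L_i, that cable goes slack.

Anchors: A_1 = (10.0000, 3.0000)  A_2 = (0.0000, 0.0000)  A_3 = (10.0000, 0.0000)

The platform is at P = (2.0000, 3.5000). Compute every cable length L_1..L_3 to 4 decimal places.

(8.0156, 4.0311, 8.7321)

L_1 = √((10.0000−2.0000)² + (3.0000−3.5000)²) = 8.0156
L_2 = √((0.0000−2.0000)² + (0.0000−3.5000)²) = 4.0311
L_3 = √((10.0000−2.0000)² + (0.0000−3.5000)²) = 8.7321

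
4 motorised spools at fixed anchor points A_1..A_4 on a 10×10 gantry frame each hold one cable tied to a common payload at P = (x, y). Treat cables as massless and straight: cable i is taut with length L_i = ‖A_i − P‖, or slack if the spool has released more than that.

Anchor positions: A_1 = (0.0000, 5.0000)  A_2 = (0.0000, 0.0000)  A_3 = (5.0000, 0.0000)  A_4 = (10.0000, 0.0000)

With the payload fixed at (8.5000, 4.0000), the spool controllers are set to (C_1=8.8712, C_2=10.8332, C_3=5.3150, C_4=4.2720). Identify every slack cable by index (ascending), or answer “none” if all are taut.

1, 2

i=1: geometric 8.5586 vs commanded 8.8712 ⇒ slack
i=2: geometric 9.3941 vs commanded 10.8332 ⇒ slack
i=3: geometric 5.3151 vs commanded 5.3150 ⇒ taut
i=4: geometric 4.2720 vs commanded 4.2720 ⇒ taut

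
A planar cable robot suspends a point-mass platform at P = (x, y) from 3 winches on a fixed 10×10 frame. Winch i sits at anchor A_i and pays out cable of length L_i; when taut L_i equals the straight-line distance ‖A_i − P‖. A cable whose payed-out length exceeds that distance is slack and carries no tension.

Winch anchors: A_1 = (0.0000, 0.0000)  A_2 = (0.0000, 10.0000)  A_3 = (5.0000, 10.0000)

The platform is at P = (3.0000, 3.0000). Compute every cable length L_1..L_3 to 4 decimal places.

L_1: Δ = A_1−P = (-3.0000, -3.0000) → ‖Δ‖ = √18.0000 = 4.2426
L_2: Δ = A_2−P = (-3.0000, 7.0000) → ‖Δ‖ = √58.0000 = 7.6158
L_3: Δ = A_3−P = (2.0000, 7.0000) → ‖Δ‖ = √53.0000 = 7.2801

(4.2426, 7.6158, 7.2801)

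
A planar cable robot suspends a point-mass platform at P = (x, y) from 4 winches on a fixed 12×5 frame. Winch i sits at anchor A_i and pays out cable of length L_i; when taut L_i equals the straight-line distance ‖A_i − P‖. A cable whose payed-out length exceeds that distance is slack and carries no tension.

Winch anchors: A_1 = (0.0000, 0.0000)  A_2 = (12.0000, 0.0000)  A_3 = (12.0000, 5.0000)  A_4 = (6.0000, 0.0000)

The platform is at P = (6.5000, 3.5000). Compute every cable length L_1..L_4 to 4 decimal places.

L_1: Δ = A_1−P = (-6.5000, -3.5000) → ‖Δ‖ = √54.5000 = 7.3824
L_2: Δ = A_2−P = (5.5000, -3.5000) → ‖Δ‖ = √42.5000 = 6.5192
L_3: Δ = A_3−P = (5.5000, 1.5000) → ‖Δ‖ = √32.5000 = 5.7009
L_4: Δ = A_4−P = (-0.5000, -3.5000) → ‖Δ‖ = √12.5000 = 3.5355

(7.3824, 6.5192, 5.7009, 3.5355)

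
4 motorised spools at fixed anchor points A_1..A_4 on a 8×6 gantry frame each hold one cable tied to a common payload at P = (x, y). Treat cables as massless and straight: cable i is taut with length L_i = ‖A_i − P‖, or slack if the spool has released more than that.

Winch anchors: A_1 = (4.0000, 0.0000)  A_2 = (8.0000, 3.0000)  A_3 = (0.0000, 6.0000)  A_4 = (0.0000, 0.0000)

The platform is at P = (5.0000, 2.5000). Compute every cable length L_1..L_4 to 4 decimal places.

L_1 = √((4.0000−5.0000)² + (0.0000−2.5000)²) = 2.6926
L_2 = √((8.0000−5.0000)² + (3.0000−2.5000)²) = 3.0414
L_3 = √((0.0000−5.0000)² + (6.0000−2.5000)²) = 6.1033
L_4 = √((0.0000−5.0000)² + (0.0000−2.5000)²) = 5.5902

(2.6926, 3.0414, 6.1033, 5.5902)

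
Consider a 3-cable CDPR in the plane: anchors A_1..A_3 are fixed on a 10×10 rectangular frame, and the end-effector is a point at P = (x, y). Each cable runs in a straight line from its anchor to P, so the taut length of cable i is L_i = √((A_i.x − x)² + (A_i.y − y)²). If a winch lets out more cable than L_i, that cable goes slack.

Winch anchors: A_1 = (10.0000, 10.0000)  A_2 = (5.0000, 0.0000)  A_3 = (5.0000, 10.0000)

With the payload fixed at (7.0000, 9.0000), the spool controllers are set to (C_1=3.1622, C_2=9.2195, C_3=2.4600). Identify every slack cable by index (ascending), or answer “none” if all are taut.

3

cable 1: √((3.0000)²+(1.0000)²)=3.1623, C_1=3.1622: taut
cable 2: √((-2.0000)²+(-9.0000)²)=9.2195, C_2=9.2195: taut
cable 3: √((-2.0000)²+(1.0000)²)=2.2361, C_3=2.4600: slack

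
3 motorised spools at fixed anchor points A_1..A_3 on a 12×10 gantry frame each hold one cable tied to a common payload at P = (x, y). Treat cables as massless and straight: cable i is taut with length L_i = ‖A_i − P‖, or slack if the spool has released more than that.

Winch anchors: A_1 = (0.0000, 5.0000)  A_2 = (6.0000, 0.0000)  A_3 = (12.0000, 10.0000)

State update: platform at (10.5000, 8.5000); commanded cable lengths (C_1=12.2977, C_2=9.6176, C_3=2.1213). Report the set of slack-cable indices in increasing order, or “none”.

1

i=1: geometric 11.0680 vs commanded 12.2977 ⇒ slack
i=2: geometric 9.6177 vs commanded 9.6176 ⇒ taut
i=3: geometric 2.1213 vs commanded 2.1213 ⇒ taut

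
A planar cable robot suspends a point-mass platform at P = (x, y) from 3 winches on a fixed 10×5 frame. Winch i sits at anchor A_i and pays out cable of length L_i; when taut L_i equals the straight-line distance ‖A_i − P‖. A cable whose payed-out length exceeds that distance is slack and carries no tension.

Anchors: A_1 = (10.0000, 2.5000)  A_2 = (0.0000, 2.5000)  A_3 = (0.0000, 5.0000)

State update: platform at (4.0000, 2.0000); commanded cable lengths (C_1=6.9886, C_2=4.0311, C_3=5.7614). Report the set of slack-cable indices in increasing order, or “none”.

1, 3

i=1: geometric 6.0208 vs commanded 6.9886 ⇒ slack
i=2: geometric 4.0311 vs commanded 4.0311 ⇒ taut
i=3: geometric 5.0000 vs commanded 5.7614 ⇒ slack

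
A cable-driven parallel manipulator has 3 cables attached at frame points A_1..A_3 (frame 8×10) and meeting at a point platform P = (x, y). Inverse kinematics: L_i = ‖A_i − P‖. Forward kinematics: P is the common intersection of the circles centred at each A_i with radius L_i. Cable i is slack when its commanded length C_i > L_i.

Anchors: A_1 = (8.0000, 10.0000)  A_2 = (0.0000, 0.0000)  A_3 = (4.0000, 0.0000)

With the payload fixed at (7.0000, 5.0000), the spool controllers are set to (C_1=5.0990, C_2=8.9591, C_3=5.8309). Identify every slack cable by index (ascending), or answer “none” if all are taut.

2

i=1: geometric 5.0990 vs commanded 5.0990 ⇒ taut
i=2: geometric 8.6023 vs commanded 8.9591 ⇒ slack
i=3: geometric 5.8310 vs commanded 5.8309 ⇒ taut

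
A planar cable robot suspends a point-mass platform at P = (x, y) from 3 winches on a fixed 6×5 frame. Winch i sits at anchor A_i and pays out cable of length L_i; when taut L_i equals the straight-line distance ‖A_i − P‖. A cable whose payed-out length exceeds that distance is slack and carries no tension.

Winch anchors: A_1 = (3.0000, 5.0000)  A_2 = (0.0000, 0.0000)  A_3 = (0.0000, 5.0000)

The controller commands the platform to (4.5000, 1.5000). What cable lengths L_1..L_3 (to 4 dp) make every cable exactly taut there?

(3.8079, 4.7434, 5.7009)

cable 1: Δx=-1.5000, Δy=3.5000; L_1 = √(Δx²+Δy²) = 3.8079
cable 2: Δx=-4.5000, Δy=-1.5000; L_2 = √(Δx²+Δy²) = 4.7434
cable 3: Δx=-4.5000, Δy=3.5000; L_3 = √(Δx²+Δy²) = 5.7009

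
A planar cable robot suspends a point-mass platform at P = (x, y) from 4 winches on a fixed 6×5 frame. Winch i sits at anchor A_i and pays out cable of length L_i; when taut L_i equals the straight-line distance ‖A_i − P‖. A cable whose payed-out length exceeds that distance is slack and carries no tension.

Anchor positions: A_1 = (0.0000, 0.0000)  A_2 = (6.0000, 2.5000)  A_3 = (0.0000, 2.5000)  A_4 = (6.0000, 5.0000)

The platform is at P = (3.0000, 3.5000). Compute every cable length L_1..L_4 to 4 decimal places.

(4.6098, 3.1623, 3.1623, 3.3541)

cable 1: Δx=-3.0000, Δy=-3.5000; L_1 = √(Δx²+Δy²) = 4.6098
cable 2: Δx=3.0000, Δy=-1.0000; L_2 = √(Δx²+Δy²) = 3.1623
cable 3: Δx=-3.0000, Δy=-1.0000; L_3 = √(Δx²+Δy²) = 3.1623
cable 4: Δx=3.0000, Δy=1.5000; L_4 = √(Δx²+Δy²) = 3.3541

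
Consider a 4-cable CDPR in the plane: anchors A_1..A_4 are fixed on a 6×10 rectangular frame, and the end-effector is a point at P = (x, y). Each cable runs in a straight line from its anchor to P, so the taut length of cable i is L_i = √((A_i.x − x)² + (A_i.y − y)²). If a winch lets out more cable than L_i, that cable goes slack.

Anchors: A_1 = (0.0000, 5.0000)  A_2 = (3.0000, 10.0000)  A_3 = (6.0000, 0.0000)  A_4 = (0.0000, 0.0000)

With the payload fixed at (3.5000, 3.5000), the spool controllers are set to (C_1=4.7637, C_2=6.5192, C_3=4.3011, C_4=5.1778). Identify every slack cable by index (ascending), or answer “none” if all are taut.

1, 4

cable 1: √((-3.5000)²+(1.5000)²)=3.8079, C_1=4.7637: slack
cable 2: √((-0.5000)²+(6.5000)²)=6.5192, C_2=6.5192: taut
cable 3: √((2.5000)²+(-3.5000)²)=4.3012, C_3=4.3011: taut
cable 4: √((-3.5000)²+(-3.5000)²)=4.9497, C_4=5.1778: slack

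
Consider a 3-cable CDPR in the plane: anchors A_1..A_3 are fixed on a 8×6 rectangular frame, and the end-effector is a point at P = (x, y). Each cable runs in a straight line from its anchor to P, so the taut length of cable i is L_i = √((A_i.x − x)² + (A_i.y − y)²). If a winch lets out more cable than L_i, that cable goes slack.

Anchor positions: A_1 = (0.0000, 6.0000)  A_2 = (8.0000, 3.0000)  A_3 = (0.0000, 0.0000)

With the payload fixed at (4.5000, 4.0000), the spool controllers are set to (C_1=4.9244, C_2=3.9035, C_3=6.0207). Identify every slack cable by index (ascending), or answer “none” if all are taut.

cable 1: √((-4.5000)²+(2.0000)²)=4.9244, C_1=4.9244: taut
cable 2: √((3.5000)²+(-1.0000)²)=3.6401, C_2=3.9035: slack
cable 3: √((-4.5000)²+(-4.0000)²)=6.0208, C_3=6.0207: taut

2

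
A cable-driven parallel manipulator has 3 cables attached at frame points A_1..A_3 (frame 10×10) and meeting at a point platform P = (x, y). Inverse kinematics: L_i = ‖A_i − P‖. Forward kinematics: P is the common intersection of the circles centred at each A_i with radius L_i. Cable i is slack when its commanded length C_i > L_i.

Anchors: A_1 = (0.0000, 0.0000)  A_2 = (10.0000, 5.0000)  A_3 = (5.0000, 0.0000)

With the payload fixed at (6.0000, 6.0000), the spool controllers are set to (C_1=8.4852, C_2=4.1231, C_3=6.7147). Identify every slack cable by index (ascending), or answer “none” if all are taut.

3

cable 1: √((-6.0000)²+(-6.0000)²)=8.4853, C_1=8.4852: taut
cable 2: √((4.0000)²+(-1.0000)²)=4.1231, C_2=4.1231: taut
cable 3: √((-1.0000)²+(-6.0000)²)=6.0828, C_3=6.7147: slack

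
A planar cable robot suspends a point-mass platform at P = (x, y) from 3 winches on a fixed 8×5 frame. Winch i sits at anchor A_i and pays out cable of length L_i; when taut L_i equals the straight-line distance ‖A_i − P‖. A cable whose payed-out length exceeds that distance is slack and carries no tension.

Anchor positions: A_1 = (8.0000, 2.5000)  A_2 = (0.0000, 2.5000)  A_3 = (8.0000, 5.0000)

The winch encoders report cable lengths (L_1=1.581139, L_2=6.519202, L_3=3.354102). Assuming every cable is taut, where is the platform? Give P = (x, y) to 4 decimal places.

(6.5000, 2.0000)

circle eqns → linear via eq_j − eq_1; set q_j = A_j·A_j − L_j²
q_1 = 64.0000+6.2500−2.5000 = 67.7500
16.0000·x + 0.0000·y = q_1−q_2 = 104.0000
0.0000·x − 5.0000·y = q_1−q_3 = -10.0000
solve first two rows → x=6.5000, y=2.0000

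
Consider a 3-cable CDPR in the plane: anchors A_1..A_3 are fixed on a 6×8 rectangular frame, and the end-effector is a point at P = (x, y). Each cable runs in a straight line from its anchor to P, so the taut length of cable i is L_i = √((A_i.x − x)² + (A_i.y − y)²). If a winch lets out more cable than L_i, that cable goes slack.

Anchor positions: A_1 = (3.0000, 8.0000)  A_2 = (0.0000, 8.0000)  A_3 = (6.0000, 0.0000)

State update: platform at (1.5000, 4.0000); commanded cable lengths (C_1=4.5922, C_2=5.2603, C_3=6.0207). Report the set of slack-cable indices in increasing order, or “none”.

i=1: geometric 4.2720 vs commanded 4.5922 ⇒ slack
i=2: geometric 4.2720 vs commanded 5.2603 ⇒ slack
i=3: geometric 6.0208 vs commanded 6.0207 ⇒ taut

1, 2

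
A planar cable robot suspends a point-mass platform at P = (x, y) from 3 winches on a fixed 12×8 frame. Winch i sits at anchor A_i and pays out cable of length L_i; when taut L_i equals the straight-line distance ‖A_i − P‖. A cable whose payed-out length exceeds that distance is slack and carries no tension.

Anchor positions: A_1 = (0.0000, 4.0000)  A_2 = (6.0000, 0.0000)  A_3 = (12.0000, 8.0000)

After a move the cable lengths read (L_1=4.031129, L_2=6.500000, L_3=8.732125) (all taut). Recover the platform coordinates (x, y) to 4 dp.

circle eqns → linear via eq_j − eq_1; set q_j = A_j·A_j − L_j²
q_1 = 0.0000+16.0000−16.2500 = -0.2500
-12.0000·x + 8.0000·y = q_1−q_2 = 6.0000
-24.0000·x − 8.0000·y = q_1−q_3 = -132.0000
solve first two rows → x=3.5000, y=6.0000

(3.5000, 6.0000)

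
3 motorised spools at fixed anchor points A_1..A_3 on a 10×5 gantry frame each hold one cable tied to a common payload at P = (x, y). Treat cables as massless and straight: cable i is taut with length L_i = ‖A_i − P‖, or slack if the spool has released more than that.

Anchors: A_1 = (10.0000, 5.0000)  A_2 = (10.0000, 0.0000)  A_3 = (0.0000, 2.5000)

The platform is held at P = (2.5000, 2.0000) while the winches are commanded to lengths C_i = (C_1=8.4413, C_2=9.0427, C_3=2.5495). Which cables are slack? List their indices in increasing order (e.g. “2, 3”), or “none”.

1, 2

cable 1: L_1 = ‖A_1−P‖ = 8.0777;  C_1 = 8.4413 → slack
cable 2: L_2 = ‖A_2−P‖ = 7.7621;  C_2 = 9.0427 → slack
cable 3: L_3 = ‖A_3−P‖ = 2.5495;  C_3 = 2.5495 → taut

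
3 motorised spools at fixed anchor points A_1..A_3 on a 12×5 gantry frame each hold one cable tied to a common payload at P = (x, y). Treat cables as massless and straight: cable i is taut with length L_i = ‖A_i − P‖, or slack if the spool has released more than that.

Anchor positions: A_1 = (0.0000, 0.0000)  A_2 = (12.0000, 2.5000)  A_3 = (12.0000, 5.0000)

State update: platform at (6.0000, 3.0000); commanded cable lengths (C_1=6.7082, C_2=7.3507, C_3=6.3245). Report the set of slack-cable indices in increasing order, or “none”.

2

i=1: geometric 6.7082 vs commanded 6.7082 ⇒ taut
i=2: geometric 6.0208 vs commanded 7.3507 ⇒ slack
i=3: geometric 6.3246 vs commanded 6.3245 ⇒ taut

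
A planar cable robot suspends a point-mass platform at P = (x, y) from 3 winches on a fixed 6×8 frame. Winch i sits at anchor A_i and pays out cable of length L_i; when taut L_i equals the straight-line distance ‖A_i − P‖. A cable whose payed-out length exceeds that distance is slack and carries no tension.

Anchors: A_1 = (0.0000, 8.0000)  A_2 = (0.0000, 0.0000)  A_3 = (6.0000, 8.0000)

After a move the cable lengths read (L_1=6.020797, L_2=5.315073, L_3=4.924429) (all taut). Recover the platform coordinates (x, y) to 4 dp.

(4.0000, 3.5000)

expand ‖A_i−P‖²=L_i² and subtract eq 1 (c_i ≔ ‖A_i‖²−L_i²)
c_1 = 0.0000+64.0000−36.2500 = 27.7500
eq1−eq2 → [0.0000  16.0000]·P = 56.0000
eq1−eq3 → [-12.0000  0.0000]·P = -48.0000
2×2 solve → P = (4.0000, 3.5000)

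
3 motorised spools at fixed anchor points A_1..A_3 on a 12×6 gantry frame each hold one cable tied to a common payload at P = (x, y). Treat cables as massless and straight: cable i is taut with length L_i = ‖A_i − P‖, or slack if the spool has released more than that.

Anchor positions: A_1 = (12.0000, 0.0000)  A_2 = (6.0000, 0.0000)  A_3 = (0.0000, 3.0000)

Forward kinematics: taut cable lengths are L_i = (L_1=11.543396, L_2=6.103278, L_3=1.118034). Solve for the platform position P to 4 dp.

circle eqns → linear via eq_j − eq_1; set c_j = A_j·A_j − L_j²
c_1 = 144.0000+0.0000−133.2500 = 10.7500
12.0000·x + 0.0000·y = c_1−c_2 = 12.0000
24.0000·x − 6.0000·y = c_1−c_3 = 3.0000
solve first two rows → x=1.0000, y=3.5000

(1.0000, 3.5000)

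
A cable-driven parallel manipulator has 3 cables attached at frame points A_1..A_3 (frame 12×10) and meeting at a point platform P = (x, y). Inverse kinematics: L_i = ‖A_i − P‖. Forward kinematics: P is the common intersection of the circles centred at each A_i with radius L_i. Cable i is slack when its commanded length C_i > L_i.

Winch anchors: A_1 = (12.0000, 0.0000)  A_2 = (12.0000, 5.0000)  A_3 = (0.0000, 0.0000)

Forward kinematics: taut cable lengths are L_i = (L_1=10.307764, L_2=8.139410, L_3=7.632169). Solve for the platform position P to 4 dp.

each cable: (A_i−P)·(A_i−P) = L_i²; let k_i = ‖A_i‖²−L_i²
k_1 = 144.0000+0.0000−106.2500 = 37.7500
row 1: 0.0000x − 10.0000y = -65.0000  (k_2=102.7500)
row 2: 24.0000x + 0.0000y = 96.0000  (k_3=-58.2500)
Cramer on rows 1–2 → x = 4.0000, y = 6.5000

(4.0000, 6.5000)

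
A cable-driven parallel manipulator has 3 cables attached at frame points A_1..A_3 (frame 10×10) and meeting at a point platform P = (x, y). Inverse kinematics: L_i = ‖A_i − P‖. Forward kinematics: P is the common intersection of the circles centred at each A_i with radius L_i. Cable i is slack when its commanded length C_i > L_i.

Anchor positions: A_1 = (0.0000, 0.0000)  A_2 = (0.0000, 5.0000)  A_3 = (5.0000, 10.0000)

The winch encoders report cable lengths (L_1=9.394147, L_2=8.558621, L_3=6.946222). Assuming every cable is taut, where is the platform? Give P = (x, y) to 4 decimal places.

each cable: (A_i−P)·(A_i−P) = L_i²; let k_i = ‖A_i‖²−L_i²
k_1 = 0.0000+0.0000−88.2500 = -88.2500
row 1: 0.0000x − 10.0000y = -40.0000  (k_2=-48.2500)
row 2: -10.0000x − 20.0000y = -165.0000  (k_3=76.7500)
Cramer on rows 1–2 → x = 8.5000, y = 4.0000

(8.5000, 4.0000)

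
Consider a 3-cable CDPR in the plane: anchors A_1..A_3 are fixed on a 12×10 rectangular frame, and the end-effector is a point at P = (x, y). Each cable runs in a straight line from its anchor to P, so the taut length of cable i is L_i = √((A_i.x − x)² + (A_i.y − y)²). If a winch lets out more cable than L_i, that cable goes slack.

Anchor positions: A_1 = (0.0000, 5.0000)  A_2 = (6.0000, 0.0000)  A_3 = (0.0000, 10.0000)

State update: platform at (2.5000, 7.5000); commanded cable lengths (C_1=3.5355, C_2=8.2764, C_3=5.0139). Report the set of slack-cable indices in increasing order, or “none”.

3

cable 1: L_1 = ‖A_1−P‖ = 3.5355;  C_1 = 3.5355 → taut
cable 2: L_2 = ‖A_2−P‖ = 8.2765;  C_2 = 8.2764 → taut
cable 3: L_3 = ‖A_3−P‖ = 3.5355;  C_3 = 5.0139 → slack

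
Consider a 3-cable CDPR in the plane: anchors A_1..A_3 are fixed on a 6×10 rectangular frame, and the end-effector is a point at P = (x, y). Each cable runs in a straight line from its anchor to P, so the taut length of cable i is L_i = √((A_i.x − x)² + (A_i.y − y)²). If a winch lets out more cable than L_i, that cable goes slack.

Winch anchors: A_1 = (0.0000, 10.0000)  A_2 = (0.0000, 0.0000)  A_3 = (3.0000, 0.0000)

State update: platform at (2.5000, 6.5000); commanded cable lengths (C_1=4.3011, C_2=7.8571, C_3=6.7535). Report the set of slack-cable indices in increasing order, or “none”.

cable 1: L_1 = ‖A_1−P‖ = 4.3012;  C_1 = 4.3011 → taut
cable 2: L_2 = ‖A_2−P‖ = 6.9642;  C_2 = 7.8571 → slack
cable 3: L_3 = ‖A_3−P‖ = 6.5192;  C_3 = 6.7535 → slack

2, 3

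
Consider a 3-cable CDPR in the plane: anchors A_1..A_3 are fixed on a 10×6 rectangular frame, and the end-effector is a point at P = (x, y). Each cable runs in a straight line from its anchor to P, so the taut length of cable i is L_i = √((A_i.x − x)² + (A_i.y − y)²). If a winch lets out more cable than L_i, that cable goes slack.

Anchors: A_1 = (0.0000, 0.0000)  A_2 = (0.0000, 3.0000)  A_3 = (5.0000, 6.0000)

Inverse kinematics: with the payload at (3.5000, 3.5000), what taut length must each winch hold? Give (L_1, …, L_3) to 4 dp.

(4.9497, 3.5355, 2.9155)

L_1: Δ = A_1−P = (-3.5000, -3.5000) → ‖Δ‖ = √24.5000 = 4.9497
L_2: Δ = A_2−P = (-3.5000, -0.5000) → ‖Δ‖ = √12.5000 = 3.5355
L_3: Δ = A_3−P = (1.5000, 2.5000) → ‖Δ‖ = √8.5000 = 2.9155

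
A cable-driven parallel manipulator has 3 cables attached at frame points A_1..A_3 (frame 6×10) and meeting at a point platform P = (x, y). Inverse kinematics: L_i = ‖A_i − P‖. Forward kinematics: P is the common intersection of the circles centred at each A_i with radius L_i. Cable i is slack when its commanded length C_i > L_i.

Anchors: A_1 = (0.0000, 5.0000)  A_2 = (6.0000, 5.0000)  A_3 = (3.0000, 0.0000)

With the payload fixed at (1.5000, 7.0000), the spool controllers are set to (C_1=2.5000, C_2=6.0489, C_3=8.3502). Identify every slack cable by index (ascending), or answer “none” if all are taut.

2, 3

cable 1: √((-1.5000)²+(-2.0000)²)=2.5000, C_1=2.5000: taut
cable 2: √((4.5000)²+(-2.0000)²)=4.9244, C_2=6.0489: slack
cable 3: √((1.5000)²+(-7.0000)²)=7.1589, C_3=8.3502: slack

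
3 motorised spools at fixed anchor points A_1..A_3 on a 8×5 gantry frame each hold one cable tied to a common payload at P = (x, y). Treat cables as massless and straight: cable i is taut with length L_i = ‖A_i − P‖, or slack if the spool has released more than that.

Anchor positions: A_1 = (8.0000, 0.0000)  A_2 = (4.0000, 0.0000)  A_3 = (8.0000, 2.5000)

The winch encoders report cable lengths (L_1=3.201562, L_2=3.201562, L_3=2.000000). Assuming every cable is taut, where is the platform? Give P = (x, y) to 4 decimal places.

(6.0000, 2.5000)

each cable: (A_i−P)·(A_i−P) = L_i²; let q_i = ‖A_i‖²−L_i²
q_1 = 64.0000+0.0000−10.2500 = 53.7500
row 1: 8.0000x + 0.0000y = 48.0000  (q_2=5.7500)
row 2: 0.0000x − 5.0000y = -12.5000  (q_3=66.2500)
Cramer on rows 1–2 → x = 6.0000, y = 2.5000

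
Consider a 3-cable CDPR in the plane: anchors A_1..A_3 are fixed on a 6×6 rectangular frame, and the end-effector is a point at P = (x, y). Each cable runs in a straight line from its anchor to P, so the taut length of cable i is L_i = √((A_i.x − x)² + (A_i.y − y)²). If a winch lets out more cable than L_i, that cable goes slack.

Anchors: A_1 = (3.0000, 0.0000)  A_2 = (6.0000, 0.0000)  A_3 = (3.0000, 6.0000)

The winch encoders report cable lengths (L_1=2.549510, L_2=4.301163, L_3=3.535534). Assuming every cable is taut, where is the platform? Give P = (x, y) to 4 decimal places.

circle eqns → linear via eq_j − eq_1; set k_j = A_j·A_j − L_j²
k_1 = 9.0000+0.0000−6.5000 = 2.5000
-6.0000·x + 0.0000·y = k_1−k_2 = -15.0000
0.0000·x − 12.0000·y = k_1−k_3 = -30.0000
solve first two rows → x=2.5000, y=2.5000

(2.5000, 2.5000)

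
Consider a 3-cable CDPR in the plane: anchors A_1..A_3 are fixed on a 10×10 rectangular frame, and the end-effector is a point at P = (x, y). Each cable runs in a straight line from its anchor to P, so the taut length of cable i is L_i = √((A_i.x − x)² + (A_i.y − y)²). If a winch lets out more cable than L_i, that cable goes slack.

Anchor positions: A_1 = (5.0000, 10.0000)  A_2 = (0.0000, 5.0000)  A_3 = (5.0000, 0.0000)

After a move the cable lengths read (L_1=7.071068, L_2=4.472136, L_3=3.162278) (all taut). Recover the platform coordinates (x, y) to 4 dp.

expand ‖A_i−P‖²=L_i² and subtract eq 1 (c_i ≔ ‖A_i‖²−L_i²)
c_1 = 25.0000+100.0000−50.0000 = 75.0000
eq1−eq2 → [10.0000  10.0000]·P = 70.0000
eq1−eq3 → [0.0000  20.0000]·P = 60.0000
2×2 solve → P = (4.0000, 3.0000)

(4.0000, 3.0000)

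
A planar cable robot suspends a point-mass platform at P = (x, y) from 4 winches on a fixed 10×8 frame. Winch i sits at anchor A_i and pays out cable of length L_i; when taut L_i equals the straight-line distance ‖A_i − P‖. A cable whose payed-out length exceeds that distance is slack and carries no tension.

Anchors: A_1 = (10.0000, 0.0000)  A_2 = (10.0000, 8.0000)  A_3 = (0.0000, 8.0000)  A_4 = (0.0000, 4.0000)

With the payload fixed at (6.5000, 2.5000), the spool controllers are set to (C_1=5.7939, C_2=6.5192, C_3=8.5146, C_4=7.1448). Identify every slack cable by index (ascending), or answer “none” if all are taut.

cable 1: L_1 = ‖A_1−P‖ = 4.3012;  C_1 = 5.7939 → slack
cable 2: L_2 = ‖A_2−P‖ = 6.5192;  C_2 = 6.5192 → taut
cable 3: L_3 = ‖A_3−P‖ = 8.5147;  C_3 = 8.5146 → taut
cable 4: L_4 = ‖A_4−P‖ = 6.6708;  C_4 = 7.1448 → slack

1, 4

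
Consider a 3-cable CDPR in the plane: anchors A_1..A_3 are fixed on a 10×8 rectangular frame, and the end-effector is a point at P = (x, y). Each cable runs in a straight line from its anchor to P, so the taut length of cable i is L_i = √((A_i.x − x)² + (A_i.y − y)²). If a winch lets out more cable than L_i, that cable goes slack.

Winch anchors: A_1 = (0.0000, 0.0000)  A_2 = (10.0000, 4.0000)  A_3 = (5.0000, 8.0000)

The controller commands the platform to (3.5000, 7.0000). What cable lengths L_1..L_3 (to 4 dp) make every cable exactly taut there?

(7.8262, 7.1589, 1.8028)

cable 1: Δx=-3.5000, Δy=-7.0000; L_1 = √(Δx²+Δy²) = 7.8262
cable 2: Δx=6.5000, Δy=-3.0000; L_2 = √(Δx²+Δy²) = 7.1589
cable 3: Δx=1.5000, Δy=1.0000; L_3 = √(Δx²+Δy²) = 1.8028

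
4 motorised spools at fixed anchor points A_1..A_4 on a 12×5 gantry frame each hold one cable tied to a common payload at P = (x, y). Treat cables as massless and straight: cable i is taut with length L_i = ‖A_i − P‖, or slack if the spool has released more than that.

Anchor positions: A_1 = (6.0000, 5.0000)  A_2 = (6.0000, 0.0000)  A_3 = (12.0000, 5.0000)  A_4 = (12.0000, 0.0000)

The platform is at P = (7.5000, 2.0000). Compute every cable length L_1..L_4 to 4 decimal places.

(3.3541, 2.5000, 5.4083, 4.9244)

L_1 = √((6.0000−7.5000)² + (5.0000−2.0000)²) = 3.3541
L_2 = √((6.0000−7.5000)² + (0.0000−2.0000)²) = 2.5000
L_3 = √((12.0000−7.5000)² + (5.0000−2.0000)²) = 5.4083
L_4 = √((12.0000−7.5000)² + (0.0000−2.0000)²) = 4.9244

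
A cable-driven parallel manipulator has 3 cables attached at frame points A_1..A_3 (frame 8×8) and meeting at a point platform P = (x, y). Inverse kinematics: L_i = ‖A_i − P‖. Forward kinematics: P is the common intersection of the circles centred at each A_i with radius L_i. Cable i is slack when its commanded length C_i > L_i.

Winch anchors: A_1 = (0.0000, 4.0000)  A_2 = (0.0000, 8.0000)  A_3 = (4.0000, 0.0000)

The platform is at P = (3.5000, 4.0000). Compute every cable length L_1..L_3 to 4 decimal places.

(3.5000, 5.3151, 4.0311)

cable 1: Δx=-3.5000, Δy=0.0000; L_1 = √(Δx²+Δy²) = 3.5000
cable 2: Δx=-3.5000, Δy=4.0000; L_2 = √(Δx²+Δy²) = 5.3151
cable 3: Δx=0.5000, Δy=-4.0000; L_3 = √(Δx²+Δy²) = 4.0311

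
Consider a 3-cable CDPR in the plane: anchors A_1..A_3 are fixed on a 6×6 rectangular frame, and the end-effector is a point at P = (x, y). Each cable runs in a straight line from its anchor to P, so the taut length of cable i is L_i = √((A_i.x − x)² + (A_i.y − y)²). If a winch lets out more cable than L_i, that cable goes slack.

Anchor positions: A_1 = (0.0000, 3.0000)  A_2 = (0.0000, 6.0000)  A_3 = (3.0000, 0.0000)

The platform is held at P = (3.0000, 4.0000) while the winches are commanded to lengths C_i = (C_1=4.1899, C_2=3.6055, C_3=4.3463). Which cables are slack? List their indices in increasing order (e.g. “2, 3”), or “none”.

i=1: geometric 3.1623 vs commanded 4.1899 ⇒ slack
i=2: geometric 3.6056 vs commanded 3.6055 ⇒ taut
i=3: geometric 4.0000 vs commanded 4.3463 ⇒ slack

1, 3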